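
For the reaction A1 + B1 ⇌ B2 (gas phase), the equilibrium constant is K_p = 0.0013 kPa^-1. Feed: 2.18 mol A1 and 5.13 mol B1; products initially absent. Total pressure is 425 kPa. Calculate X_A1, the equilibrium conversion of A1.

X = 0.272

Take 2.18 mol A1 as basis and let X be its fractional conversion, so ξ = 2.18X.
Mole table: n_A1 = 2.18 − 2.18X; n_B1 = 5.13 − 2.18X; n_B2 = 2.18X.
Total moles n_T = 7.31 − 2.18X.
With p_i = (n_i/n_T)P, K_p = p_B2 / (p_A1 p_B1).
Equating to 0.0013 kPa^-1 and solving on 0 < X < 1: X = 0.272.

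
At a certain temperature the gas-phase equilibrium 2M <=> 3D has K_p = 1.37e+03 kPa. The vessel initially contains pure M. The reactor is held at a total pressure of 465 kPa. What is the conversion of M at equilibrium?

X = 0.582

Take 1 mol M as basis and let X be its fractional conversion, so ξ = 0.5X.
Mole table: n_M = 1 − X; n_D = 1.5X.
Summing: n_T = 1 + 0.5X.
y_i = n_i/n_T, p_i = y_i·P. K_p = p_D^3 / (p_M^2).
Setting this equal to 1.37e+03 kPa and taking the physical root (0 < X < 1) gives X = 0.582.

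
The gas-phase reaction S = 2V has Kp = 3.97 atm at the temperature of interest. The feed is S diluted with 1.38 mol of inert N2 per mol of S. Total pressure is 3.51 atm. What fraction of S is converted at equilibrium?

Let X = conversion of S (basis 1 mol S); extent of reaction ξ = X.
At extent ξ: n_S = 1 − X; n_V = 2X; n_I = 1.38 (inert).
Total moles n_T = 2.38 + X.
With p_i = (n_i/n_T)P, Kp = p_V^2 / (p_S).
Setting this equal to 3.97 atm and taking the physical root (0 < X < 1) gives X = 0.588.

X = 0.588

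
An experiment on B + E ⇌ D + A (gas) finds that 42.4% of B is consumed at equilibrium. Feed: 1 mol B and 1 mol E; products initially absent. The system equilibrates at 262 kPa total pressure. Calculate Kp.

Kp = 0.542

Take 1 mol B as basis and let X be its fractional conversion, so ξ = X.
At extent ξ: n_B = 1 − X; n_E = 1 − X; n_D = X; n_A = X.
Total moles n_T = 2 (Δν = 0, constant).
At X = 0.424: n_B = 0.576, n_E = 0.576, n_D = 0.424, n_A = 0.424, n_T = 2.
p_i = (n_i/n_T)·P. Kp = p_D p_A / (p_B p_E) = 0.542.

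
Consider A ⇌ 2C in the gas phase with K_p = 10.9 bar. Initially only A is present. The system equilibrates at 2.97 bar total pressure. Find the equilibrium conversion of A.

X = 0.692

Let X = conversion of A (basis 1 mol A); extent of reaction ξ = X.
Mole table: n_A = 1 − X; n_C = 2X.
Total moles n_T = 1 + X.
y_i = n_i/n_T, p_i = y_i·P. K_p = p_C^2 / (p_A).
Equating to 10.9 bar and solving on 0 < X < 1: X = 0.692.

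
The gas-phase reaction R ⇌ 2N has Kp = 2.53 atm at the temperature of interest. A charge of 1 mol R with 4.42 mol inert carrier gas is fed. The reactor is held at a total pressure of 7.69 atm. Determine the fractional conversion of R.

Basis: 1 mol R initially; let X = conversion of R. Extent ξ = X.
Species balance: n_R = 1 − X; n_N = 2X; n_I = 4.42 (inert).
Summing: n_T = 5.42 + X.
With p_i = (n_i/n_T)P, Kp = p_N^2 / (p_R).
Setting this equal to 2.53 atm and taking the physical root (0 < X < 1) gives X = 0.495.

X = 0.495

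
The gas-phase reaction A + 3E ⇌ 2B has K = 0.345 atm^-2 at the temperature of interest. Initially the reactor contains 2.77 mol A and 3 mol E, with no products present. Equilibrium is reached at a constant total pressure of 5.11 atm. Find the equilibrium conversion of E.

X = 0.611

Let X = conversion of E (basis 3 mol E); extent of reaction ξ = X.
Species balance: n_A = 2.77 − X; n_E = 3 − 3X; n_B = 2X.
Summing: n_T = 5.77 − 2X.
y_i = n_i/n_T, p_i = y_i·P. K = p_B^2 / (p_A p_E^3).
Equating to 0.345 atm^-2 and solving on 0 < X < 1: X = 0.611.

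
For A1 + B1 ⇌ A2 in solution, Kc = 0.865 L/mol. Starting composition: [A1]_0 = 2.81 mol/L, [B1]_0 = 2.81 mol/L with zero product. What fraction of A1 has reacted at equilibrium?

X = 0.532

Let X = conversion of A1; extent ξ = 2.81·X mol/L.
Concentrations: [A1] = 2.81 − 2.81X; [B1] = 2.81 − 2.81X; [A2] = 2.81X.
Kc = [A2] / ([A1] [B1]).
Setting equal to 0.865 and solving for X on (0,1) gives X = 0.532.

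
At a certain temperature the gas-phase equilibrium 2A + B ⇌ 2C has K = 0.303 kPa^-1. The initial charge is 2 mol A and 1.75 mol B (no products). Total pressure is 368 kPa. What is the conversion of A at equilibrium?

Take 2 mol A as basis and let X be its fractional conversion, so ξ = X.
Mole table: n_A = 2 − 2X; n_B = 1.75 − X; n_C = 2X.
Summing: n_T = 3.75 − X.
With p_i = (n_i/n_T)P, K = p_C^2 / (p_A^2 p_B).
Equating to 0.303 kPa^-1 and solving on 0 < X < 1: X = 0.854.

X = 0.854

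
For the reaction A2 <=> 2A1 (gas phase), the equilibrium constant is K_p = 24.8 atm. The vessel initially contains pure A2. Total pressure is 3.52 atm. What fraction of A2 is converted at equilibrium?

X = 0.799

Basis: 1 mol A2 initially; let X = conversion of A2. Extent ξ = X.
At extent ξ: n_A2 = 1 − X; n_A1 = 2X.
Total moles n_T = 1 + X.
Mole fractions y_i = n_i/n_T; K_p = p_A1^2 / (p_A2) with p_i = y_i·P.
This yields a degree-2 equation in X; solving on (0,1), X = 0.799.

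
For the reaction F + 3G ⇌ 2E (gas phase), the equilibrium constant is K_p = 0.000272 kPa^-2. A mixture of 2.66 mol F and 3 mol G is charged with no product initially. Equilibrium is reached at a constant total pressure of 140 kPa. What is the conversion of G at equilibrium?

X = 0.560

Take 3 mol G as basis and let X be its fractional conversion, so ξ = X.
Mole table: n_F = 2.66 − X; n_G = 3 − 3X; n_E = 2X.
n_T = Σnᵢ = 5.66 − 2X.
With p_i = (n_i/n_T)P, K_p = p_E^2 / (p_F p_G^3).
This yields a degree-4 equation in X; solving on (0,1), X = 0.560.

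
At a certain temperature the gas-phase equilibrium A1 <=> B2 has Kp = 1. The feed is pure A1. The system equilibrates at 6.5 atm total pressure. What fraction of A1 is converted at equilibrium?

Take 1 mol A1 as basis and let X be its fractional conversion, so ξ = X.
At extent ξ: n_A1 = 1 − X; n_B2 = X.
n_T stays at 1 (no change in mole number).
With p_i = (n_i/n_T)P, Kp = p_B2 / (p_A1).
Equating to 1 and solving on 0 < X < 1: X = 0.500.

X = 0.500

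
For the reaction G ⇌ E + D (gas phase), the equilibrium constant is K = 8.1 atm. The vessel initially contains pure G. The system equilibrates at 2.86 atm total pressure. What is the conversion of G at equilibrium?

X = 0.860

Let X = conversion of G (basis 1 mol G); extent of reaction ξ = X.
Moles: n_G = 1 − X; n_E = X; n_D = X.
n_T = Σnᵢ = 1 + X.
y_i = n_i/n_T, p_i = y_i·P. K = p_E p_D / (p_G).
This yields a degree-2 equation in X; solving on (0,1), X = 0.860.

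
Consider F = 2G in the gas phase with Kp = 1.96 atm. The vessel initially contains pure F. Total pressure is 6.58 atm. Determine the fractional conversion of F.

Let X = conversion of F (basis 1 mol F); extent of reaction ξ = X.
Species balance: n_F = 1 − X; n_G = 2X.
n_T = Σnᵢ = 1 + X.
y_i = n_i/n_T, p_i = y_i·P. Kp = p_G^2 / (p_F).
Equating to 1.96 atm and solving on 0 < X < 1: X = 0.263.

X = 0.263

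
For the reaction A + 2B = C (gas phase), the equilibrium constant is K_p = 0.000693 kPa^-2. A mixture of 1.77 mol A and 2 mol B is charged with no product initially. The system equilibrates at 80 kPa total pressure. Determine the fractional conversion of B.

Let X = conversion of B (basis 2 mol B); extent of reaction ξ = X.
Moles: n_A = 1.77 − X; n_B = 2 − 2X; n_C = X.
n_T = Σnᵢ = 3.77 − 2X.
With p_i = (n_i/n_T)P, K_p = p_C / (p_A p_B^2).
This yields a degree-3 equation in X; solving on (0,1), X = 0.570.

X = 0.570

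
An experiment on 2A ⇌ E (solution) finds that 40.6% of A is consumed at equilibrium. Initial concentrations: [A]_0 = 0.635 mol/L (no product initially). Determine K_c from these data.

Let X = conversion of A.
Concentrations: [A] = 0.635 − 0.635X; [E] = 0.318X.
At X = 0.406: [A] = 0.377, [E] = 0.129.
K_c = [E] / ([A]^2) = 0.906 L/mol.

K_c = 0.906 L/mol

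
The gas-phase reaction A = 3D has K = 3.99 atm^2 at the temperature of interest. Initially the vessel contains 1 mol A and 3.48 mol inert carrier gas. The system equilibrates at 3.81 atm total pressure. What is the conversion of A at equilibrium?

Take 1 mol A as basis and let X be its fractional conversion, so ξ = X.
Moles: n_A = 1 − X; n_D = 3X; n_I = 3.48 (inert).
n_T = Σnᵢ = 4.48 + 2X.
y_i = n_i/n_T, p_i = y_i·P. K = p_D^3 / (p_A).
Setting this equal to 3.99 atm^2 and taking the physical root (0 < X < 1) gives X = 0.528.

X = 0.528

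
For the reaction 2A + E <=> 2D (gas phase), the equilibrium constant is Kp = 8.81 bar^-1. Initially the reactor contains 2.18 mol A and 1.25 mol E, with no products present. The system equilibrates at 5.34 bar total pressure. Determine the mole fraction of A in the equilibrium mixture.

y_A = 0.217

Let X = conversion of A (basis 2.18 mol A); extent of reaction ξ = 1.09X.
Mole table: n_A = 2.18 − 2.18X; n_E = 1.25 − 1.09X; n_D = 2.18X.
n_T = Σnᵢ = 3.43 − 1.09X.
Mole fractions y_i = n_i/n_T; Kp = p_D^2 / (p_A^2 p_E) with p_i = y_i·P.
Setting this equal to 8.81 bar^-1 and taking the physical root (0 < X < 1) gives X = 0.739.
Then n_A = 0.57, n_T = 2.63, so y_A = 0.217.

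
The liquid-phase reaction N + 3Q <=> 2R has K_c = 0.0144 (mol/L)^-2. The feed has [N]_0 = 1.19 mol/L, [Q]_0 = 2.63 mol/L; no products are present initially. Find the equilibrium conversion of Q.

X = 0.207

Let X = conversion of Q; extent ξ = 2.63X/3 mol/L.
Concentrations: [N] = 1.19 − 0.877X; [Q] = 2.63 − 2.63X; [R] = 1.75X.
K_c = [R]^2 / ([N] [Q]^3).
Setting equal to 0.0144 and solving for X on (0,1) gives X = 0.207.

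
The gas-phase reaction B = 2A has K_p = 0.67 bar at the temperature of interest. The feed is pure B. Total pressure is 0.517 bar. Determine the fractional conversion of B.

X = 0.495

Basis: 1 mol B initially; let X = conversion of B. Extent ξ = X.
At extent ξ: n_B = 1 − X; n_A = 2X.
n_T = Σnᵢ = 1 + X.
y_i = n_i/n_T, p_i = y_i·P. K_p = p_A^2 / (p_B).
Equating to 0.67 bar and solving on 0 < X < 1: X = 0.495.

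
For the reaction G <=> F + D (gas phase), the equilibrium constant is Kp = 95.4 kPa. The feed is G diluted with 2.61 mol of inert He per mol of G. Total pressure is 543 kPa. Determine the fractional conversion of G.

X = 0.565

Basis: 1 mol G initially; let X = conversion of G. Extent ξ = X.
Mole table: n_G = 1 − X; n_F = X; n_D = X; n_I = 2.61 (inert).
n_T = Σnᵢ = 3.61 + X.
Mole fractions y_i = n_i/n_T; Kp = p_F p_D / (p_G) with p_i = y_i·P.
Setting this equal to 95.4 kPa and taking the physical root (0 < X < 1) gives X = 0.565.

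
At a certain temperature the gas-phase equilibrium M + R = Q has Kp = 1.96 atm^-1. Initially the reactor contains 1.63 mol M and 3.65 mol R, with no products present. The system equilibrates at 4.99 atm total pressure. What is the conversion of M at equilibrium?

X = 0.850

Basis: 1.63 mol M initially; let X = conversion of M. Extent ξ = 1.63X.
At extent ξ: n_M = 1.63 − 1.63X; n_R = 3.65 − 1.63X; n_Q = 1.63X.
n_T = Σnᵢ = 5.28 − 1.63X.
With p_i = (n_i/n_T)P, Kp = p_Q / (p_M p_R).
Equating to 1.96 atm^-1 and solving on 0 < X < 1: X = 0.850.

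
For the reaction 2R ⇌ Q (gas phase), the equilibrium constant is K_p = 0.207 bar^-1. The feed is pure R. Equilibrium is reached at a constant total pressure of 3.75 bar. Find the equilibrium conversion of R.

X = 0.506

Let X = conversion of R (basis 1 mol R); extent of reaction ξ = 0.5X.
Moles: n_R = 1 − X; n_Q = 0.5X.
n_T = Σnᵢ = 1 − 0.5X.
Mole fractions y_i = n_i/n_T; K_p = p_Q / (p_R^2) with p_i = y_i·P.
This yields a degree-2 equation in X; solving on (0,1), X = 0.506.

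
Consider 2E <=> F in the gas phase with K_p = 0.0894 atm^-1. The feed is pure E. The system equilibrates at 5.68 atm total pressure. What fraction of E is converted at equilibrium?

X = 0.426

Take 1 mol E as basis and let X be its fractional conversion, so ξ = 0.5X.
Moles: n_E = 1 − X; n_F = 0.5X.
Total moles n_T = 1 − 0.5X.
With p_i = (n_i/n_T)P, K_p = p_F / (p_E^2).
Setting this equal to 0.0894 atm^-1 and taking the physical root (0 < X < 1) gives X = 0.426.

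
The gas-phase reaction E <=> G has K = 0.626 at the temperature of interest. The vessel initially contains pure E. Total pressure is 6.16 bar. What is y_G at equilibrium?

y_G = 0.385

Take 1 mol E as basis and let X be its fractional conversion, so ξ = X.
Moles: n_E = 1 − X; n_G = X.
n_T stays at 1 (no change in mole number).
Mole fractions y_i = n_i/n_T; K = p_G / (p_E) with p_i = y_i·P.
This yields a degree-1 equation in X; solving on (0,1), X = 0.385.
Then n_G = 0.385, n_T = 1, so y_G = 0.385.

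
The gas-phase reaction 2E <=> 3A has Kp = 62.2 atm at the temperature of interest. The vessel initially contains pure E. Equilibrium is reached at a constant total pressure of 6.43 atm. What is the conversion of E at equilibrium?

X = 0.701

Let X = conversion of E (basis 1 mol E); extent of reaction ξ = 0.5X.
Species balance: n_E = 1 − X; n_A = 1.5X.
n_T = Σnᵢ = 1 + 0.5X.
y_i = n_i/n_T, p_i = y_i·P. Kp = p_A^3 / (p_E^2).
Substituting and setting equal to 62.2 atm gives a polynomial in X; the root in (0,1) is X = 0.701.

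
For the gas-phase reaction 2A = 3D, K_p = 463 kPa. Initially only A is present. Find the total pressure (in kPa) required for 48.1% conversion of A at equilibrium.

P = 412 kPa

Let X = conversion of A (basis 1 mol A); extent of reaction ξ = 0.5X.
Moles: n_A = 1 − X; n_D = 1.5X.
Total moles n_T = 1 + 0.5X.
K_p = p_D^3 / (p_A^2) with p_i = (n_i/n_T)·P.
At X = 0.481: the mole-fraction product g(X) = Π y_i^ν_i = 1.124. Since K_p = g(X)·P^{1}, P = (K_p/g)^(1/1) = (463/1.124)^(1/1) = 412 kPa.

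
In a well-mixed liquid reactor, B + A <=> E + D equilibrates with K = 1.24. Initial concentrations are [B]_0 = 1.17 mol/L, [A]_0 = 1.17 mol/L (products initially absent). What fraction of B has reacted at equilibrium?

X = 0.527

Let X = conversion of B; extent ξ = 1.17·X mol/L.
Concentrations: [B] = 1.17 − 1.17X; [A] = 1.17 − 1.17X; [E] = 1.17X; [D] = 1.17X.
K = [E] [D] / ([B] [A]).
Setting equal to 1.24 and solving for X on (0,1) gives X = 0.527.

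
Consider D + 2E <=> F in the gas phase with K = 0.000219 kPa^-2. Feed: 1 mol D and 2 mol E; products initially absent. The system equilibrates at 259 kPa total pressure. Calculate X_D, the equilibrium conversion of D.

Basis: 1 mol D initially; let X = conversion of D. Extent ξ = X.
Mole table: n_D = 1 − X; n_E = 2 − 2X; n_F = X.
n_T = Σnᵢ = 3 − 2X.
With p_i = (n_i/n_T)P, K = p_F / (p_D p_E^2).
Equating to 0.000219 kPa^-2 and solving on 0 < X < 1: X = 0.686.

X = 0.686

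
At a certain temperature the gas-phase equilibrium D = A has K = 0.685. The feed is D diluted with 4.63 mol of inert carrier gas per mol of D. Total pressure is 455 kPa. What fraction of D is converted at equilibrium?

X = 0.407

Take 1 mol D as basis and let X be its fractional conversion, so ξ = X.
Moles: n_D = 1 − X; n_A = X; n_I = 4.63 (inert).
Since Δν = 0, n_T = 5.63 throughout.
With p_i = (n_i/n_T)P, K = p_A / (p_D).
This yields a degree-1 equation in X; solving on (0,1), X = 0.407.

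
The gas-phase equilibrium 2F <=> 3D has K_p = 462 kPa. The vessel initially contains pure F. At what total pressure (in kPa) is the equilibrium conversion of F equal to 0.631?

P = 97.6 kPa

Let X = conversion of F (basis 1 mol F); extent of reaction ξ = 0.5X.
Mole table: n_F = 1 − X; n_D = 1.5X.
Total moles n_T = 1 + 0.5X.
K_p = p_D^3 / (p_F^2) with p_i = (n_i/n_T)·P.
At X = 0.631: the mole-fraction product g(X) = Π y_i^ν_i = 4.734. Since K_p = g(X)·P^{1}, P = (K_p/g)^(1/1) = (462/4.734)^(1/1) = 97.6 kPa.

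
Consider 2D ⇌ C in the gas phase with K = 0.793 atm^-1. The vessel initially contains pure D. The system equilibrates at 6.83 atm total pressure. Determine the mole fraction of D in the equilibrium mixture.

y_D = 0.347

Basis: 1 mol D initially; let X = conversion of D. Extent ξ = 0.5X.
Species balance: n_D = 1 − X; n_C = 0.5X.
Summing: n_T = 1 − 0.5X.
With p_i = (n_i/n_T)P, K = p_C / (p_D^2).
Substituting and setting equal to 0.793 atm^-1 gives a polynomial in X; the root in (0,1) is X = 0.790.
Then n_D = 0.21, n_T = 0.605, so y_D = 0.347.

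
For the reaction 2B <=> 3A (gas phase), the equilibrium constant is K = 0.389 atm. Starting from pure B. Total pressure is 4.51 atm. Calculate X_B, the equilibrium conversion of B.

Basis: 1 mol B initially; let X = conversion of B. Extent ξ = 0.5X.
Moles: n_B = 1 − X; n_A = 1.5X.
Summing: n_T = 1 + 0.5X.
With p_i = (n_i/n_T)P, K = p_A^3 / (p_B^2).
Equating to 0.389 atm and solving on 0 < X < 1: X = 0.252.

X = 0.252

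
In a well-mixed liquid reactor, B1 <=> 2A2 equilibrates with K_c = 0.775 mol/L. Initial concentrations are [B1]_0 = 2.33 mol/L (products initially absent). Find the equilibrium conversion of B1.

Let X = conversion of B1; extent ξ = 2.33·X mol/L.
Concentrations: [B1] = 2.33 − 2.33X; [A2] = 4.66X.
K_c = [A2]^2 / ([B1]).
Solving K_c = 0.775 for X ∈ (0,1): X = 0.250.

X = 0.250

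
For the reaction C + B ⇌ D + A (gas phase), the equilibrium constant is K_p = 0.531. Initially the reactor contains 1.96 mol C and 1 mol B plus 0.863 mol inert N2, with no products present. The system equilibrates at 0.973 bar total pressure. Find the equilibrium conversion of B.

X = 0.566

Take 1 mol B as basis and let X be its fractional conversion, so ξ = X.
Mole table: n_C = 1.96 − X; n_B = 1 − X; n_D = X; n_A = X; n_I = 0.863 (inert).
Total moles n_T = 3.82 (Δν = 0, constant).
y_i = n_i/n_T, p_i = y_i·P. K_p = p_D p_A / (p_C p_B).
Equating to 0.531 and solving on 0 < X < 1: X = 0.566.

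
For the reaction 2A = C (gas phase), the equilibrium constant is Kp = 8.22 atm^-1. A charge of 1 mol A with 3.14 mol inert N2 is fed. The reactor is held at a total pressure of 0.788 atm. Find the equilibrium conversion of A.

X = 0.584

Basis: 1 mol A initially; let X = conversion of A. Extent ξ = 0.5X.
Species balance: n_A = 1 − X; n_C = 0.5X; n_I = 3.14 (inert).
Summing: n_T = 4.14 − 0.5X.
Mole fractions y_i = n_i/n_T; Kp = p_C / (p_A^2) with p_i = y_i·P.
Substituting and setting equal to 8.22 atm^-1 gives a polynomial in X; the root in (0,1) is X = 0.584.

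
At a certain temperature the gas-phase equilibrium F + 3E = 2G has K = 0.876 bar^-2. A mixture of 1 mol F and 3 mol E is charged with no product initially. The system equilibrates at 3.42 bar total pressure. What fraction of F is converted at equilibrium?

X = 0.560

Take 1 mol F as basis and let X be its fractional conversion, so ξ = X.
Moles: n_F = 1 − X; n_E = 3 − 3X; n_G = 2X.
Summing: n_T = 4 − 2X.
With p_i = (n_i/n_T)P, K = p_G^2 / (p_F p_E^3).
Substituting and setting equal to 0.876 bar^-2 gives a polynomial in X; the root in (0,1) is X = 0.560.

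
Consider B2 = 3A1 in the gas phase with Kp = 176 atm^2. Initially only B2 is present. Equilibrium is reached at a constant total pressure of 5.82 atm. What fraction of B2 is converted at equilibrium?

X = 0.695

Take 1 mol B2 as basis and let X be its fractional conversion, so ξ = X.
Species balance: n_B2 = 1 − X; n_A1 = 3X.
n_T = Σnᵢ = 1 + 2X.
y_i = n_i/n_T, p_i = y_i·P. Kp = p_A1^3 / (p_B2).
Equating to 176 atm^2 and solving on 0 < X < 1: X = 0.695.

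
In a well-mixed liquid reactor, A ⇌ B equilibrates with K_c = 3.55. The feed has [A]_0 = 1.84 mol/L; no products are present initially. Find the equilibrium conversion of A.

X = 0.780

Let X = conversion of A; extent ξ = 1.84·X mol/L.
Concentrations: [A] = 1.84 − 1.84X; [B] = 1.84X.
K_c = [B] / ([A]).
This equals 3.55 at X = 0.780 (the root in 0 < X < 1).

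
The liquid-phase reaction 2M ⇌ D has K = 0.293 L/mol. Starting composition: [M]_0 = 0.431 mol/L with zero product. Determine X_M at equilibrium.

X = 0.173

Let X = conversion of M; extent ξ = 0.431X/2 mol/L.
Concentrations: [M] = 0.431 − 0.431X; [D] = 0.215X.
K = [D] / ([M]^2).
This equals 0.293 at X = 0.173 (the root in 0 < X < 1).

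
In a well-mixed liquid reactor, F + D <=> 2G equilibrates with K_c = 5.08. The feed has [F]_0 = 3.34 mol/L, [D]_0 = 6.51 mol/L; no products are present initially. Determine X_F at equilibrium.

X = 0.696

Let X = conversion of F; extent ξ = 3.34·X mol/L.
Concentrations: [F] = 3.34 − 3.34X; [D] = 6.51 − 3.34X; [G] = 6.68X.
K_c = [G]^2 / ([F] [D]).
Setting equal to 5.08 and solving for X on (0,1) gives X = 0.696.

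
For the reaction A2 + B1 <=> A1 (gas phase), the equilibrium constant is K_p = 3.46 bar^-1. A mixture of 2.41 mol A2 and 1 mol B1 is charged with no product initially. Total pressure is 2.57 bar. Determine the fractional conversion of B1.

X = 0.844

Take 1 mol B1 as basis and let X be its fractional conversion, so ξ = X.
Species balance: n_A2 = 2.41 − X; n_B1 = 1 − X; n_A1 = X.
Total moles n_T = 3.41 − X.
Mole fractions y_i = n_i/n_T; K_p = p_A1 / (p_A2 p_B1) with p_i = y_i·P.
This yields a degree-2 equation in X; solving on (0,1), X = 0.844.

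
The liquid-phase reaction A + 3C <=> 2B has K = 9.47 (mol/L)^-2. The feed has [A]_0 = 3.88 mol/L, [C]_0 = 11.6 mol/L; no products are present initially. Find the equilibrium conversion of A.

X = 0.833

Let X = conversion of A; extent ξ = 3.88·X mol/L.
Concentrations: [A] = 3.88 − 3.88X; [C] = 11.6 − 11.6X; [B] = 7.76X.
K = [B]^2 / ([A] [C]^3).
Solving K = 9.47 for X ∈ (0,1): X = 0.833.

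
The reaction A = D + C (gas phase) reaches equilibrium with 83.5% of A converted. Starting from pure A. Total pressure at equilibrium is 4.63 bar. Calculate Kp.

Kp = 10.7 bar

Take 1 mol A as basis and let X be its fractional conversion, so ξ = X.
Moles: n_A = 1 − X; n_D = X; n_C = X.
n_T = Σnᵢ = 1 + X.
At X = 0.835: n_A = 0.165, n_D = 0.835, n_C = 0.835, n_T = 1.83.
p_i = (n_i/n_T)·P. Kp = p_D p_C / (p_A) = 10.7 bar.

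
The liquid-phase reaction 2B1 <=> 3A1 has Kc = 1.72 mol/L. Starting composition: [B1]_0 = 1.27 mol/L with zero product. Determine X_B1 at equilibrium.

Let X = conversion of B1; extent ξ = 1.27X/2 mol/L.
Concentrations: [B1] = 1.27 − 1.27X; [A1] = 1.91X.
Kc = [A1]^3 / ([B1]^2).
This equals 1.72 at X = 0.478 (the root in 0 < X < 1).

X = 0.478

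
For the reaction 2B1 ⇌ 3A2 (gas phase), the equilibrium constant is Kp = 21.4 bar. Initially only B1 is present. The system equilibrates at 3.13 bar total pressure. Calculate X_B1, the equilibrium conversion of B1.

X = 0.668

Basis: 1 mol B1 initially; let X = conversion of B1. Extent ξ = 0.5X.
At extent ξ: n_B1 = 1 − X; n_A2 = 1.5X.
Summing: n_T = 1 + 0.5X.
With p_i = (n_i/n_T)P, Kp = p_A2^3 / (p_B1^2).
Substituting and setting equal to 21.4 bar gives a polynomial in X; the root in (0,1) is X = 0.668.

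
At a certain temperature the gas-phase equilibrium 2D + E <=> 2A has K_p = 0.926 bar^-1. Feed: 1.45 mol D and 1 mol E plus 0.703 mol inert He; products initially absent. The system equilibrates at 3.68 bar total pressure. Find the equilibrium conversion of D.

Take 1.45 mol D as basis and let X be its fractional conversion, so ξ = 0.725X.
At extent ξ: n_D = 1.45 − 1.45X; n_E = 1 − 0.725X; n_A = 1.45X; n_I = 0.703 (inert).
n_T = Σnᵢ = 3.15 − 0.725X.
y_i = n_i/n_T, p_i = y_i·P. K_p = p_A^2 / (p_D^2 p_E).
Substituting and setting equal to 0.926 bar^-1 gives a polynomial in X; the root in (0,1) is X = 0.472.

X = 0.472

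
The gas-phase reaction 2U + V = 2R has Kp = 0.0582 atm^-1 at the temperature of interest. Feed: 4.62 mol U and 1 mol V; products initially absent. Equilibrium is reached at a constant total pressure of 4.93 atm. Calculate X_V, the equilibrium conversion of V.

X = 0.363

Let X = conversion of V (basis 1 mol V); extent of reaction ξ = X.
Mole table: n_U = 4.62 − 2X; n_V = 1 − X; n_R = 2X.
Total moles n_T = 5.62 − X.
y_i = n_i/n_T, p_i = y_i·P. Kp = p_R^2 / (p_U^2 p_V).
Equating to 0.0582 atm^-1 and solving on 0 < X < 1: X = 0.363.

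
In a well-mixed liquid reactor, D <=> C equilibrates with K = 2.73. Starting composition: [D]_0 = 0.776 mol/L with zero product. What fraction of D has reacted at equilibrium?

X = 0.732

Let X = conversion of D; extent ξ = 0.776·X mol/L.
Concentrations: [D] = 0.776 − 0.776X; [C] = 0.776X.
K = [C] / ([D]).
Setting equal to 2.73 and solving for X on (0,1) gives X = 0.732.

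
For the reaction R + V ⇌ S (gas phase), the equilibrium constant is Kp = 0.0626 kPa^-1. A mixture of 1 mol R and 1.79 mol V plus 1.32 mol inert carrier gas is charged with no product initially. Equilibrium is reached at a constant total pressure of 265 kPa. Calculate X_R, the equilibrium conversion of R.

X = 0.829

Basis: 1 mol R initially; let X = conversion of R. Extent ξ = X.
Mole table: n_R = 1 − X; n_V = 1.79 − X; n_S = X; n_I = 1.32 (inert).
Total moles n_T = 4.11 − X.
y_i = n_i/n_T, p_i = y_i·P. Kp = p_S / (p_R p_V).
Setting this equal to 0.0626 kPa^-1 and taking the physical root (0 < X < 1) gives X = 0.829.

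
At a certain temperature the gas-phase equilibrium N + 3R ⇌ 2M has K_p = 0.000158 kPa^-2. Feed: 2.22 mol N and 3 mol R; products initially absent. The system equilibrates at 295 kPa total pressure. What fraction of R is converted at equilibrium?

X = 0.647

Basis: 3 mol R initially; let X = conversion of R. Extent ξ = X.
Moles: n_N = 2.22 − X; n_R = 3 − 3X; n_M = 2X.
Total moles n_T = 5.22 − 2X.
y_i = n_i/n_T, p_i = y_i·P. K_p = p_M^2 / (p_N p_R^3).
Substituting and setting equal to 0.000158 kPa^-2 gives a polynomial in X; the root in (0,1) is X = 0.647.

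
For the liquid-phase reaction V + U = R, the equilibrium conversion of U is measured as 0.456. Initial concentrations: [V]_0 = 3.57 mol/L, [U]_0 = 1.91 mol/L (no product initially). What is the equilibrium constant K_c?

Let X = conversion of U.
Concentrations: [V] = 3.57 − 1.91X; [U] = 1.91 − 1.91X; [R] = 1.91X.
At X = 0.456: [V] = 2.7, [U] = 1.04, [R] = 0.871.
K_c = [R] / ([V] [U]) = 0.311 L/mol.

K_c = 0.311 L/mol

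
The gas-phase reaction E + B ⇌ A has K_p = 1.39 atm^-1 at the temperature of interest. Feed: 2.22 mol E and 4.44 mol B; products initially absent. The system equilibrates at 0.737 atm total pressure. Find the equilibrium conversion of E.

X = 0.387

Let X = conversion of E (basis 2.22 mol E); extent of reaction ξ = 2.22X.
Mole table: n_E = 2.22 − 2.22X; n_B = 4.44 − 2.22X; n_A = 2.22X.
n_T = Σnᵢ = 6.66 − 2.22X.
Mole fractions y_i = n_i/n_T; K_p = p_A / (p_E p_B) with p_i = y_i·P.
Equating to 1.39 atm^-1 and solving on 0 < X < 1: X = 0.387.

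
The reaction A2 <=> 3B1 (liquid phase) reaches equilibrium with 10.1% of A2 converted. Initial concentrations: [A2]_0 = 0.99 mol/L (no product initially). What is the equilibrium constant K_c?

Let X = conversion of A2.
Concentrations: [A2] = 0.99 − 0.99X; [B1] = 2.97X.
At X = 0.101: [A2] = 0.89, [B1] = 0.3.
K_c = [B1]^3 / ([A2]) = 0.0303 (mol/L)^2.

K_c = 0.0303 (mol/L)^2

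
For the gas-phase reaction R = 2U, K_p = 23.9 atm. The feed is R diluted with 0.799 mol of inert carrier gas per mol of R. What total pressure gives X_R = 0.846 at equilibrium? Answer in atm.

Let X = conversion of R (basis 1 mol R); extent of reaction ξ = X.
At extent ξ: n_R = 1 − X; n_U = 2X; n_I = 0.799 (inert).
n_T = Σnᵢ = 1.8 + X.
K_p = p_U^2 / (p_R) with p_i = (n_i/n_T)·P.
At X = 0.846: the mole-fraction product g(X) = Π y_i^ν_i = 7.028. Since K_p = g(X)·P^{1}, P = (K_p/g)^(1/1) = (23.9/7.028)^(1/1) = 3.4 atm.

P = 3.4 atm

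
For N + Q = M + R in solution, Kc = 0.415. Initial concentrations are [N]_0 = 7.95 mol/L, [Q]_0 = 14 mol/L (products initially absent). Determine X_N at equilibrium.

X = 0.507

Let X = conversion of N; extent ξ = 7.95·X mol/L.
Concentrations: [N] = 7.95 − 7.95X; [Q] = 14 − 7.95X; [M] = 7.95X; [R] = 7.95X.
Kc = [M] [R] / ([N] [Q]).
This equals 0.415 at X = 0.507 (the root in 0 < X < 1).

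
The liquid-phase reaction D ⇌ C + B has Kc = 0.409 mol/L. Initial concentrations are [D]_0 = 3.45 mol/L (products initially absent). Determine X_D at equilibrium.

X = 0.290

Let X = conversion of D; extent ξ = 3.45·X mol/L.
Concentrations: [D] = 3.45 − 3.45X; [C] = 3.45X; [B] = 3.45X.
Kc = [C] [B] / ([D]).
This equals 0.409 at X = 0.290 (the root in 0 < X < 1).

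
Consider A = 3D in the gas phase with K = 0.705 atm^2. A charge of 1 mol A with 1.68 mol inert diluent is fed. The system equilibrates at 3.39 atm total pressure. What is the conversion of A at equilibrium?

X = 0.258

Take 1 mol A as basis and let X be its fractional conversion, so ξ = X.
Mole table: n_A = 1 − X; n_D = 3X; n_I = 1.68 (inert).
n_T = Σnᵢ = 2.68 + 2X.
Mole fractions y_i = n_i/n_T; K = p_D^3 / (p_A) with p_i = y_i·P.
Substituting and setting equal to 0.705 atm^2 gives a polynomial in X; the root in (0,1) is X = 0.258.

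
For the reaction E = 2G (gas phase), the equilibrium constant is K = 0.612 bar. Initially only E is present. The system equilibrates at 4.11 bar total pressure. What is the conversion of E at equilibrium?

Let X = conversion of E (basis 1 mol E); extent of reaction ξ = X.
Mole table: n_E = 1 − X; n_G = 2X.
Total moles n_T = 1 + X.
With p_i = (n_i/n_T)P, K = p_G^2 / (p_E).
This yields a degree-2 equation in X; solving on (0,1), X = 0.189.

X = 0.189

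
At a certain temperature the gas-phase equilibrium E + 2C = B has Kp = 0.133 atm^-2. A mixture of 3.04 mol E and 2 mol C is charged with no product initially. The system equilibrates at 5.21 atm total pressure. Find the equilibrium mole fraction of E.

y_E = 0.630

Let X = conversion of C (basis 2 mol C); extent of reaction ξ = X.
Moles: n_E = 3.04 − X; n_C = 2 − 2X; n_B = X.
Total moles n_T = 5.04 − 2X.
Mole fractions y_i = n_i/n_T; Kp = p_B / (p_E p_C^2) with p_i = y_i·P.
Substituting and setting equal to 0.133 atm^-2 gives a polynomial in X; the root in (0,1) is X = 0.521.
Then n_E = 2.52, n_T = 4, so y_E = 0.630.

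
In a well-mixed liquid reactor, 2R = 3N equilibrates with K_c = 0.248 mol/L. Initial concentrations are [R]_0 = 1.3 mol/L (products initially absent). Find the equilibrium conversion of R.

X = 0.302

Let X = conversion of R; extent ξ = 1.3X/2 mol/L.
Concentrations: [R] = 1.3 − 1.3X; [N] = 1.95X.
K_c = [N]^3 / ([R]^2).
This equals 0.248 at X = 0.302 (the root in 0 < X < 1).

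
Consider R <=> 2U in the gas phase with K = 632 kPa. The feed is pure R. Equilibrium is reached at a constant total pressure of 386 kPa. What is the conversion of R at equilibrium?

X = 0.539

Take 1 mol R as basis and let X be its fractional conversion, so ξ = X.
Species balance: n_R = 1 − X; n_U = 2X.
n_T = Σnᵢ = 1 + X.
Mole fractions y_i = n_i/n_T; K = p_U^2 / (p_R) with p_i = y_i·P.
Equating to 632 kPa and solving on 0 < X < 1: X = 0.539.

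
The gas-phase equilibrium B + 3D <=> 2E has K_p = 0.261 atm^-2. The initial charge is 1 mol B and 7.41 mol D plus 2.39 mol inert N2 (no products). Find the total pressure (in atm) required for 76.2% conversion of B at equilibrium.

P = 4.89 atm

Take 1 mol B as basis and let X be its fractional conversion, so ξ = X.
Species balance: n_B = 1 − X; n_D = 7.41 − 3X; n_E = 2X; n_I = 2.39 (inert).
Summing: n_T = 10.8 − 2X.
K_p = p_E^2 / (p_B p_D^3) with p_i = (n_i/n_T)·P.
At X = 0.762: the mole-fraction product g(X) = Π y_i^ν_i = 6.241. Since K_p = g(X)·P^{-2}, P = (g/K_p)^(1/2) = (6.241/0.261)^(1/2) = 4.89 atm.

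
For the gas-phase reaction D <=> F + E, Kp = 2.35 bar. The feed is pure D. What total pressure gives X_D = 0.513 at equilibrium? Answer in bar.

P = 6.58 bar

Basis: 1 mol D initially; let X = conversion of D. Extent ξ = X.
Moles: n_D = 1 − X; n_F = X; n_E = X.
n_T = Σnᵢ = 1 + X.
Kp = p_F p_E / (p_D) with p_i = (n_i/n_T)·P.
At X = 0.513: the mole-fraction product g(X) = Π y_i^ν_i = 0.3572. Since Kp = g(X)·P^{1}, P = (Kp/g)^(1/1) = (2.35/0.3572)^(1/1) = 6.58 bar.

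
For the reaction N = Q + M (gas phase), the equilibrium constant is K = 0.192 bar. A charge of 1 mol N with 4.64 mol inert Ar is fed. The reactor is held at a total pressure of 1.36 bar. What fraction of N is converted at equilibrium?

X = 0.596

Take 1 mol N as basis and let X be its fractional conversion, so ξ = X.
Moles: n_N = 1 − X; n_Q = X; n_M = X; n_I = 4.64 (inert).
n_T = Σnᵢ = 5.64 + X.
Mole fractions y_i = n_i/n_T; K = p_Q p_M / (p_N) with p_i = y_i·P.
This yields a degree-2 equation in X; solving on (0,1), X = 0.596.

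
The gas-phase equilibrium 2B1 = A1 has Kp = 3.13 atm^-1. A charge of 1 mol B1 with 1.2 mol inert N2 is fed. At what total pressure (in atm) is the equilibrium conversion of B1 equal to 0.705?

Take 1 mol B1 as basis and let X be its fractional conversion, so ξ = 0.5X.
Mole table: n_B1 = 1 − X; n_A1 = 0.5X; n_I = 1.2 (inert).
Summing: n_T = 2.2 − 0.5X.
Kp = p_A1 / (p_B1^2) with p_i = (n_i/n_T)·P.
At X = 0.705: the mole-fraction product g(X) = Π y_i^ν_i = 7.483. Since Kp = g(X)·P^{-1}, P = (g/Kp)^(1/1) = (7.483/3.13)^(1/1) = 2.39 atm.

P = 2.39 atm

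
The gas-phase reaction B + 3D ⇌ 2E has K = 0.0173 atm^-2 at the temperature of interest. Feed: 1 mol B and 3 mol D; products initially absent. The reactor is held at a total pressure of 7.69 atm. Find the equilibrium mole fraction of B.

Basis: 1 mol B initially; let X = conversion of B. Extent ξ = X.
Moles: n_B = 1 − X; n_D = 3 − 3X; n_E = 2X.
n_T = Σnᵢ = 4 − 2X.
y_i = n_i/n_T, p_i = y_i·P. K = p_E^2 / (p_B p_D^3).
Substituting and setting equal to 0.0173 atm^-2 gives a polynomial in X; the root in (0,1) is X = 0.343.
Then n_B = 0.657, n_T = 3.31, so y_B = 0.198.

y_B = 0.198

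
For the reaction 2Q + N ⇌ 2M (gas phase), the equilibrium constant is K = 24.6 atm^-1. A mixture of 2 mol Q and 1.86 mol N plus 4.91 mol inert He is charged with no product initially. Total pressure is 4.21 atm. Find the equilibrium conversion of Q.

Take 2 mol Q as basis and let X be its fractional conversion, so ξ = X.
At extent ξ: n_Q = 2 − 2X; n_N = 1.86 − X; n_M = 2X; n_I = 4.91 (inert).
n_T = Σnᵢ = 8.77 − X.
y_i = n_i/n_T, p_i = y_i·P. K = p_M^2 / (p_Q^2 p_N).
Substituting and setting equal to 24.6 atm^-1 gives a polynomial in X; the root in (0,1) is X = 0.789.

X = 0.789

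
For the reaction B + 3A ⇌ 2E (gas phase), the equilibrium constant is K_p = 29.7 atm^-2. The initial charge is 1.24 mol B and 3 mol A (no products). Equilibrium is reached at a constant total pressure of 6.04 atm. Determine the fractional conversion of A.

X = 0.878

Let X = conversion of A (basis 3 mol A); extent of reaction ξ = X.
Moles: n_B = 1.24 − X; n_A = 3 − 3X; n_E = 2X.
Summing: n_T = 4.24 − 2X.
y_i = n_i/n_T, p_i = y_i·P. K_p = p_E^2 / (p_B p_A^3).
Substituting and setting equal to 29.7 atm^-2 gives a polynomial in X; the root in (0,1) is X = 0.878.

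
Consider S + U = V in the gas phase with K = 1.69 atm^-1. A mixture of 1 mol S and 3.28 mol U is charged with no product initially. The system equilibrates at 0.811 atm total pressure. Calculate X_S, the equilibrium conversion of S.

X = 0.502

Let X = conversion of S (basis 1 mol S); extent of reaction ξ = X.
Species balance: n_S = 1 − X; n_U = 3.28 − X; n_V = X.
n_T = Σnᵢ = 4.28 − X.
y_i = n_i/n_T, p_i = y_i·P. K = p_V / (p_S p_U).
Substituting and setting equal to 1.69 atm^-1 gives a polynomial in X; the root in (0,1) is X = 0.502.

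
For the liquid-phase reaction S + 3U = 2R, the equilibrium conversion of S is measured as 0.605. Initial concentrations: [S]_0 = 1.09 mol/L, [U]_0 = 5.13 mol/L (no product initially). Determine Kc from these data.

Kc = 0.129 (mol/L)^-2

Let X = conversion of S.
Concentrations: [S] = 1.09 − 1.09X; [U] = 5.13 − 3.27X; [R] = 2.18X.
At X = 0.605: [S] = 0.431, [U] = 3.15, [R] = 1.32.
Kc = [R]^2 / ([S] [U]^3) = 0.129 (mol/L)^-2.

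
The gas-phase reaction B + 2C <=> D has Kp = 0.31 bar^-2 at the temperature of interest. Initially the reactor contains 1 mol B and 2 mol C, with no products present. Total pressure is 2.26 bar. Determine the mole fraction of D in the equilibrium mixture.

Let X = conversion of B (basis 1 mol B); extent of reaction ξ = X.
Species balance: n_B = 1 − X; n_C = 2 − 2X; n_D = X.
Summing: n_T = 3 − 2X.
With p_i = (n_i/n_T)P, Kp = p_D / (p_B p_C^2).
Equating to 0.31 bar^-2 and solving on 0 < X < 1: X = 0.339.
Then n_D = 0.339, n_T = 2.32, so y_D = 0.146.

y_D = 0.146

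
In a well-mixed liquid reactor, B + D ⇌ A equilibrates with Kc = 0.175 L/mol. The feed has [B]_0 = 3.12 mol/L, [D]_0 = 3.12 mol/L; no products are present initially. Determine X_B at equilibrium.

Let X = conversion of B; extent ξ = 3.12·X mol/L.
Concentrations: [B] = 3.12 − 3.12X; [D] = 3.12 − 3.12X; [A] = 3.12X.
Kc = [A] / ([B] [D]).
Equating to 0.175 L/mol: the physical root is X = 0.282.

X = 0.282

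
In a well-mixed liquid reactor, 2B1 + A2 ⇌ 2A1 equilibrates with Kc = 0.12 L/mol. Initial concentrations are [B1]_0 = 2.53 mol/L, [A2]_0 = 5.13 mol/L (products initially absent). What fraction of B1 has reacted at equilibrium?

Let X = conversion of B1; extent ξ = 2.53X/2 mol/L.
Concentrations: [B1] = 2.53 − 2.53X; [A2] = 5.13 − 1.26X; [A1] = 2.53X.
Kc = [A1]^2 / ([B1]^2 [A2]).
Setting equal to 0.12 and solving for X on (0,1) gives X = 0.426.

X = 0.426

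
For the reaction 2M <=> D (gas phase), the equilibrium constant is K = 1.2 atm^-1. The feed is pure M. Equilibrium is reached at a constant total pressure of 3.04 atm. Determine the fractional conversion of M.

Basis: 1 mol M initially; let X = conversion of M. Extent ξ = 0.5X.
Mole table: n_M = 1 − X; n_D = 0.5X.
n_T = Σnᵢ = 1 − 0.5X.
y_i = n_i/n_T, p_i = y_i·P. K = p_D / (p_M^2).
Equating to 1.2 atm^-1 and solving on 0 < X < 1: X = 0.747.

X = 0.747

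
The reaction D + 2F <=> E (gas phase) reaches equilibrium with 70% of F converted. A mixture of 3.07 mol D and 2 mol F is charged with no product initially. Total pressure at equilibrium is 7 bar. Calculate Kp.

Take 2 mol F as basis and let X be its fractional conversion, so ξ = X.
Mole table: n_D = 3.07 − X; n_F = 2 − 2X; n_E = X.
Total moles n_T = 5.07 − 2X.
At X = 0.7: n_D = 2.37, n_F = 0.6, n_E = 0.7, n_T = 3.67.
p_i = (n_i/n_T)·P. Kp = p_E / (p_D p_F^2) = 0.226 bar^-2.

Kp = 0.226 bar^-2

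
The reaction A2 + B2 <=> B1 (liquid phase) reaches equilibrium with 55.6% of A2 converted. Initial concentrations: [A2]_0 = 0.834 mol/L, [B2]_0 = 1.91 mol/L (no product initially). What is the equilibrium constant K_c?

K_c = 0.866 L/mol

Let X = conversion of A2.
Concentrations: [A2] = 0.834 − 0.834X; [B2] = 1.91 − 0.834X; [B1] = 0.834X.
At X = 0.556: [A2] = 0.37, [B2] = 1.45, [B1] = 0.464.
K_c = [B1] / ([A2] [B2]) = 0.866 L/mol.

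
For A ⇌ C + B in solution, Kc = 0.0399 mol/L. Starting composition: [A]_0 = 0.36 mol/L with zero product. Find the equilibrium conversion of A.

X = 0.282

Let X = conversion of A; extent ξ = 0.36·X mol/L.
Concentrations: [A] = 0.36 − 0.36X; [C] = 0.36X; [B] = 0.36X.
Kc = [C] [B] / ([A]).
Setting equal to 0.0399 and solving for X on (0,1) gives X = 0.282.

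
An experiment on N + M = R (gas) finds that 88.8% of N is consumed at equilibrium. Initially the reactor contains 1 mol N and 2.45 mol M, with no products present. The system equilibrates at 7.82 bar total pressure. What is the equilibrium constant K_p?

K_p = 1.66 bar^-1

Take 1 mol N as basis and let X be its fractional conversion, so ξ = X.
Moles: n_N = 1 − X; n_M = 2.45 − X; n_R = X.
Summing: n_T = 3.45 − X.
At X = 0.888: n_N = 0.112, n_M = 1.56, n_R = 0.888, n_T = 2.56.
p_i = (n_i/n_T)·P. K_p = p_R / (p_N p_M) = 1.66 bar^-1.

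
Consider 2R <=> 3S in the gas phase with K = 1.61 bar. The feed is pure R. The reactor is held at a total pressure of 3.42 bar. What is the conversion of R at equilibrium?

X = 0.394

Take 1 mol R as basis and let X be its fractional conversion, so ξ = 0.5X.
At extent ξ: n_R = 1 − X; n_S = 1.5X.
Total moles n_T = 1 + 0.5X.
With p_i = (n_i/n_T)P, K = p_S^3 / (p_R^2).
This yields a degree-3 equation in X; solving on (0,1), X = 0.394.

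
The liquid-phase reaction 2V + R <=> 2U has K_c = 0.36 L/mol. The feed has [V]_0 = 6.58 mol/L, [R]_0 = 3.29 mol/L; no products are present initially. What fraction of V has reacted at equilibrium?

X = 0.447

Let X = conversion of V; extent ξ = 6.58X/2 mol/L.
Concentrations: [V] = 6.58 − 6.58X; [R] = 3.29 − 3.29X; [U] = 6.58X.
K_c = [U]^2 / ([V]^2 [R]).
Equating to 0.36 L/mol: the physical root is X = 0.447.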